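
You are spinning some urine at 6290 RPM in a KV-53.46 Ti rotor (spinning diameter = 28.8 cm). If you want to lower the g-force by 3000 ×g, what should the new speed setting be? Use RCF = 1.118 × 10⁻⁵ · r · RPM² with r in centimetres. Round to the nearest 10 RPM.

r = 28.8 / 2 = 14.4 cm
Current RCF = 1.118 × 10⁻⁵ × 14.4 × (6290)² = 1.118 × 10⁻⁵ × 14.4 × 39,564,100 ≈ 6,369.5 × g
Target RCF = 6,369.5 − 3,000 = 3,369.5 × g
N² = 3,369.5 / (16.0992 × 10⁻⁵) = 20,929,611
N ≈ √20,929,611 ≈ 4,574.9

4570 RPM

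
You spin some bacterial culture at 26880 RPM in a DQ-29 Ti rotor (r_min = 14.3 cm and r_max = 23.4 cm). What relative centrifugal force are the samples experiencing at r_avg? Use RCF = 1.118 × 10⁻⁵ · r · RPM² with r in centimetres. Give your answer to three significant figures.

r_avg = (14.3 + 23.4) / 2 = 18.85 cm
RCF = 1.118 × 10⁻⁵ × 18.85 × (26880)² = 1.118 × 10⁻⁵ × 18.85 × 722,534,400 ≈ 152,269.1 × g

≈ 152000 ×g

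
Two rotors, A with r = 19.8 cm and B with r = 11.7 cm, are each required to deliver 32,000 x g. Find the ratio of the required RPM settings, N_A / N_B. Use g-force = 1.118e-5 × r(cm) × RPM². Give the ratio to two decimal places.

0.77

At fixed RCF, N ∝ 1/√r, so N_A/N_B = √(r_B/r_A) = √(11.7/19.8) = √0.590909 = 0.7687.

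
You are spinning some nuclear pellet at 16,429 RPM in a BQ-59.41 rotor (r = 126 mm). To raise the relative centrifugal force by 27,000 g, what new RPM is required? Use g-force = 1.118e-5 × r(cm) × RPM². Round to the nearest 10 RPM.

r = 126 mm = 12.6 cm
Current RCF = 1.118 × 10⁻⁵ × 12.6 × (16429)² = 1.118 × 10⁻⁵ × 12.6 × 269,912,041 ≈ 38,022 × g
Target RCF = 38,022 + 27,000 = 65,022 × g
N² = 65,022 / (14.0868 × 10⁻⁵) = 461,581,055
N ≈ √461,581,055 ≈ 21,484.4

≈ 21480 RPM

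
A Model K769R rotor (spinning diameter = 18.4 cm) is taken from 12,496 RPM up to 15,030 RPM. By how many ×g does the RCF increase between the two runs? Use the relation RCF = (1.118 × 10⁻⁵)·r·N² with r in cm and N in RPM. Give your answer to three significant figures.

7170 ×g

r = 18.4 / 2 = 9.2 cm
RCF₁ = 1.118 × 10⁻⁵ × 9.2 × (12496)² = 1.118 × 10⁻⁵ × 9.2 × 156,150,016 ≈ 16,061 × g
RCF₂ = 1.118 × 10⁻⁵ × 9.2 × (15030)² = 1.118 × 10⁻⁵ × 9.2 × 225,900,900 ≈ 23,235.3 × g
Increase = 23,235.3 − 16,061 = 7,174.3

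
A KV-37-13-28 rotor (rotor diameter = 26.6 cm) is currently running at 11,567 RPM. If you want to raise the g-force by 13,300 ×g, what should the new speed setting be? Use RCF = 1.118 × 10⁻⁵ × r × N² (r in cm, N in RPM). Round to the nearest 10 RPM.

14940 RPM

r = 26.6 / 2 = 13.3 cm
Current RCF = 1.118 × 10⁻⁵ × 13.3 × (11567)² = 1.118 × 10⁻⁵ × 13.3 × 133,795,489 ≈ 19,894.6 × g
Target RCF = 19,894.6 + 13,300 = 33,194.6 × g
N² = 33,194.6 / (14.8694 × 10⁻⁵) = 223,241,018
N ≈ √223,241,018 ≈ 14,941.3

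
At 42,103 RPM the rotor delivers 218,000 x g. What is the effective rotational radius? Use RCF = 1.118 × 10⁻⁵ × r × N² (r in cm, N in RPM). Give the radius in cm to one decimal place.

11.0 cm

218000 = 1.118 × 10⁻⁵ × r × (42103)²
r = 218000 / (1.118 × 10⁻⁵ × 1,772,662,609) = 218000 / 19818.37 ≈ 11.000 cm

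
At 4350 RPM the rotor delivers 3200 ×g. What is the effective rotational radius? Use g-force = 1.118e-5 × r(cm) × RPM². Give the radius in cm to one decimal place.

15.1 cm

3200 = 1.118 × 10⁻⁵ × r × (4350)²
r = 3200 / (1.118 × 10⁻⁵ × 18,922,500) = 3200 / 211.5535 ≈ 15.126 cm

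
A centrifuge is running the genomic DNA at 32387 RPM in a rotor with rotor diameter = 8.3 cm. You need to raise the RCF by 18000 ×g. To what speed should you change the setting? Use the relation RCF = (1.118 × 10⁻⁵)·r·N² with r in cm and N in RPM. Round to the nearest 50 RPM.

r = 8.3 / 2 = 4.15 cm
Current RCF = 1.118 × 10⁻⁵ × 4.15 × (32387)² = 1.118 × 10⁻⁵ × 4.15 × 1,048,917,769 ≈ 48,666.6 × g
Target RCF = 48,666.6 + 18,000 = 66,666.6 × g
N² = 66,666.6 / (4.6397 × 10⁻⁵) = 1,436,873,074
N ≈ √1,436,873,074 ≈ 37,906.1

37900 RPM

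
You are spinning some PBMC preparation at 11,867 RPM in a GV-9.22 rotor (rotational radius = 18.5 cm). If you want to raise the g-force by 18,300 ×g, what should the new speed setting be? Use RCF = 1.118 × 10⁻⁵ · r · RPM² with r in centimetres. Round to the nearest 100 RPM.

≈ 15100 RPM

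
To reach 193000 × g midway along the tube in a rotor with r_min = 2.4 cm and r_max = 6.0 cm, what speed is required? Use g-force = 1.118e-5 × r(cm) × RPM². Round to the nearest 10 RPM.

N ≈ 64110 RPM

r_avg = (2.4 + 6.0) / 2 = 4.2 cm
RCF = 1.118 × 10⁻⁵ × r × N²
193,000 = 1.118 × 10⁻⁵ × 4.2 × N²
N² = 193,000 / (4.6956 × 10⁻⁵) = 4,110,230,854
N ≈ √4,110,230,854 ≈ 64,111.1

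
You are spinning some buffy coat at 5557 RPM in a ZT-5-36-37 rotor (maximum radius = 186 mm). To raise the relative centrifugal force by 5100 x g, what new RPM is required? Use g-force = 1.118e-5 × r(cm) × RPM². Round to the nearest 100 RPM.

≈ 7400 RPM

r = 186 mm = 18.6 cm
Current RCF = 1.118 × 10⁻⁵ × 18.6 × (5557)² = 1.118 × 10⁻⁵ × 18.6 × 30,880,249 ≈ 6,421.5 × g
Target RCF = 6,421.5 + 5,100 = 11,521.5 × g
N² = 11,521.5 / (20.7948 × 10⁻⁵) = 55,405,678
N ≈ √55,405,678 ≈ 7,443.5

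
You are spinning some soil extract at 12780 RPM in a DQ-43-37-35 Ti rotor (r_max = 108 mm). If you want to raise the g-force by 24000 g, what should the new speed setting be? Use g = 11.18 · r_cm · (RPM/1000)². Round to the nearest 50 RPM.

≈ 19050 RPM

r = 108 mm = 10.8 cm
Current RCF = 11.18 × 10.8 × (12.78)² = 11.18 × 10.8 × 163.3284 ≈ 19,720.9 × g
Target RCF = 19,720.9 + 24,000 = 43,720.9 × g
(N/1000)² = 43,720.9 / 120.744 = 362.0958
N = 1000 × √362.0958 ≈ 19,028.8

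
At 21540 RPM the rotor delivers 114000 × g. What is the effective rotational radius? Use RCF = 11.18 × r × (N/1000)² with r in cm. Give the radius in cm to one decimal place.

≈ 22.0 cm

114000 = 11.18 × r × (21.54)²
r = 114000 / (11.18 × 463.9716) = 114000 / 5187.202 ≈ 21.977 cm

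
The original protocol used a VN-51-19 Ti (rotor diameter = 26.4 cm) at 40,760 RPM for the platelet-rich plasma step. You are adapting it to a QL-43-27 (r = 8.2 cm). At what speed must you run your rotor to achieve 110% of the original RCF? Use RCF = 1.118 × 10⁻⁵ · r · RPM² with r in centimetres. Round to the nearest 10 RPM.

54240 RPM

Original rotor: r = 26.4 / 2 = 13.2 cm
RCF_original = 1.118 × 10⁻⁵ × 13.2 × (40760)² = 1.118 × 10⁻⁵ × 13.2 × 1,661,377,600 ≈ 245,179.5 × g
Target RCF = 1.1 × 245,179.5 ≈ 269,697.5 × g
269,697.5 = 1.118 × 10⁻⁵ × 8.2 × N²
N² = 269,697.5 / (9.1676 × 10⁻⁵) = 2,941,855,011
N ≈ √2,941,855,011 ≈ 54,238.9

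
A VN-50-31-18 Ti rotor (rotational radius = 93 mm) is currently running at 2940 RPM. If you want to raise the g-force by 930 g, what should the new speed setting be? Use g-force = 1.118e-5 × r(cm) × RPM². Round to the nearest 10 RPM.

r = 93 mm = 9.3 cm
Current RCF = 1.118 × 10⁻⁵ × 9.3 × (2940)² = 1.118 × 10⁻⁵ × 9.3 × 8,643,600 ≈ 898.7 × g
Target RCF = 898.7 + 930 = 1,828.7 × g
N² = 1,828.7 / (10.3974 × 10⁻⁵) = 17,588,051
N ≈ √17,588,051 ≈ 4,193.8

≈ 4190 RPM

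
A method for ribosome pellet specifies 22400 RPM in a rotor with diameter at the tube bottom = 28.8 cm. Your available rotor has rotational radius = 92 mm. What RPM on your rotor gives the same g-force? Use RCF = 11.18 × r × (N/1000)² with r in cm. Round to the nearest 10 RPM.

28020 RPM

Original rotor: r = 28.8 / 2 = 14.4 cm
RCF = 11.18 × r × (N/1000)²
RCF_original = 11.18 × 14.4 × (22.4)² = 11.18 × 14.4 × 501.76 ≈ 80,779.3 × g
Your rotor: r = 92 mm = 9.2 cm
80,779.3 = 11.18 × 9.2 × (N/1000)²
(N/1000)² = 80,779.3 / 102.856 = 785.363
N = 1000 × √785.363 ≈ 28,024.3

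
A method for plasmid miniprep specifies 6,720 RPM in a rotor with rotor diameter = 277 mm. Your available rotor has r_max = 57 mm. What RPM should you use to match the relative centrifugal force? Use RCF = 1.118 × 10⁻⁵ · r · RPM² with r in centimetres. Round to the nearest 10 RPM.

10480 RPM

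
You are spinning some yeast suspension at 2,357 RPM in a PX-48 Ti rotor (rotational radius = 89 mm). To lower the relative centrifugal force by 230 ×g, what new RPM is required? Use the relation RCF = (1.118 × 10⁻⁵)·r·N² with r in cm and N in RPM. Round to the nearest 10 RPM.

r = 89 mm = 8.9 cm
Current RCF = 1.118 × 10⁻⁵ × 8.9 × (2357)² = 1.118 × 10⁻⁵ × 8.9 × 5,555,449 ≈ 552.8 × g
Target RCF = 552.8 − 230 = 322.8 × g
N² = 322.8 / (9.9502 × 10⁻⁵) = 3,244,156
N ≈ √3,244,156 ≈ 1,801.2

1800 RPM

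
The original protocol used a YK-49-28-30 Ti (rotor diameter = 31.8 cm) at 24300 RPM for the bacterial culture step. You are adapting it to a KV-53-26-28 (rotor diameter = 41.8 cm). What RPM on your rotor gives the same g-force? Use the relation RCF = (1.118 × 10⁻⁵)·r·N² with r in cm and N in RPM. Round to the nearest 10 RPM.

21190 RPM

Original rotor: r = 31.8 / 2 = 15.9 cm
RCF_original = 1.118 × 10⁻⁵ × 15.9 × (24300)² = 1.118 × 10⁻⁵ × 15.9 × 590,490,000 ≈ 104,966.7 × g
Your rotor: r = 41.8 / 2 = 20.9 cm
104,966.7 = 1.118 × 10⁻⁵ × 20.9 × N²
N² = 104,966.7 / (23.3662 × 10⁻⁵) = 449,224,521
N ≈ √449,224,521 ≈ 21,194.9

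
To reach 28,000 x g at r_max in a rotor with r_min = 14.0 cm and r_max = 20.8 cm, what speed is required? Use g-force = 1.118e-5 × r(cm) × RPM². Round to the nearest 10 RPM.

≈ 10970 RPM

Use r_max = 20.8 cm.
RCF = 1.118 × 10⁻⁵ × r × N²
28,000 = 1.118 × 10⁻⁵ × 20.8 × N²
N² = 28,000 / (23.2544 × 10⁻⁵) = 120,407,321
N ≈ √120,407,321 ≈ 10,973.0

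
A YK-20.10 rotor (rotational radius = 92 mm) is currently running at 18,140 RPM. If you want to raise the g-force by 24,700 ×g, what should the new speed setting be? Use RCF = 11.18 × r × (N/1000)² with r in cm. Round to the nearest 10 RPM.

≈ 23860 RPM

r = 92 mm = 9.2 cm
Current RCF = 11.18 × 9.2 × (18.14)² = 11.18 × 9.2 × 329.0596 ≈ 33,845.8 × g
Target RCF = 33,845.8 + 24,700 = 58,545.8 × g
(N/1000)² = 58,545.8 / 102.856 = 569.2016
N = 1000 × √569.2016 ≈ 23,857.9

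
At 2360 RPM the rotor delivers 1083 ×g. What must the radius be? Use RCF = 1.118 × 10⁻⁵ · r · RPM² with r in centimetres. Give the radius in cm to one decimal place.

1083 = 1.118 × 10⁻⁵ × r × (2360)²
r = 1083 / (1.118 × 10⁻⁵ × 5,569,600) = 1083 / 62.26813 ≈ 17.393 cm

17.4 cm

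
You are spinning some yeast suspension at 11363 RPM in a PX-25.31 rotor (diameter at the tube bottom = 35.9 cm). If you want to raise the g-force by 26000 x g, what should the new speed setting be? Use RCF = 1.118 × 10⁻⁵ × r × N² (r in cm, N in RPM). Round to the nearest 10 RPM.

≈ 16080 RPM

r = 35.9 / 2 = 17.95 cm
Current RCF = 1.118 × 10⁻⁵ × 17.95 × (11363)² = 1.118 × 10⁻⁵ × 17.95 × 129,117,769 ≈ 25,911.5 × g
Target RCF = 25,911.5 + 26,000 = 51,911.5 × g
N² = 51,911.5 / (20.0681 × 10⁻⁵) = 258,676,706
N ≈ √258,676,706 ≈ 16,083.4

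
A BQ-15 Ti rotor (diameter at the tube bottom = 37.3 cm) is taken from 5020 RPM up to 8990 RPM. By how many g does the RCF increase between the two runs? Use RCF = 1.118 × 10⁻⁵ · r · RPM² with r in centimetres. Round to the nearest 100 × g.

r = 37.3 / 2 = 18.65 cm
RCF₁ = 1.118 × 10⁻⁵ × 18.65 × (5020)² = 1.118 × 10⁻⁵ × 18.65 × 25,200,400 ≈ 5,254.5 × g
RCF₂ = 1.118 × 10⁻⁵ × 18.65 × (8990)² = 1.118 × 10⁻⁵ × 18.65 × 80,820,100 ≈ 16,851.6 × g
Increase = 16,851.6 − 5,254.5 = 11,597.1

11600 g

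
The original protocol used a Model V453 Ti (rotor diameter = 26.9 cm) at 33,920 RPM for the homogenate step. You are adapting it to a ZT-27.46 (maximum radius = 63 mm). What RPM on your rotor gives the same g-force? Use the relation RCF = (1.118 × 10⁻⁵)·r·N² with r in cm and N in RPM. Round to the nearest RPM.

Original rotor: r = 26.9 / 2 = 13.45 cm
RCF = 1.118 × 10⁻⁵ × r × N²
RCF_original = 1.118 × 10⁻⁵ × 13.45 × (33920)² = 1.118 × 10⁻⁵ × 13.45 × 1,150,566,400 ≈ 173,011.8 × g
Your rotor: r = 63 mm = 6.3 cm
173,011.8 = 1.118 × 10⁻⁵ × 6.3 × N²
N² = 173,011.8 / (7.0434 × 10⁻⁵) = 2,456,367,663
N ≈ √2,456,367,663 ≈ 49,561.8

49562 RPM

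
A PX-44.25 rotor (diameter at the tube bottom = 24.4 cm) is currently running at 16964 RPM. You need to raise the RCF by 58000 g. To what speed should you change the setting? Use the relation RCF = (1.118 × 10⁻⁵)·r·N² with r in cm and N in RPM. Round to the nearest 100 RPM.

26700 RPM

r = 24.4 / 2 = 12.2 cm
Current RCF = 1.118 × 10⁻⁵ × 12.2 × (16964)² = 1.118 × 10⁻⁵ × 12.2 × 287,777,296 ≈ 39,251.7 × g
Target RCF = 39,251.7 + 58,000 = 97,251.7 × g
N² = 97,251.7 / (13.6396 × 10⁻⁵) = 713,009,912
N ≈ √713,009,912 ≈ 26,702.2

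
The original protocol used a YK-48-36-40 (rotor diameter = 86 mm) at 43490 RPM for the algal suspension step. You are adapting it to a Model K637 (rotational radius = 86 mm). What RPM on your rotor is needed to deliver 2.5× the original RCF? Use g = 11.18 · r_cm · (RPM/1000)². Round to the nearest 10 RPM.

48620 RPM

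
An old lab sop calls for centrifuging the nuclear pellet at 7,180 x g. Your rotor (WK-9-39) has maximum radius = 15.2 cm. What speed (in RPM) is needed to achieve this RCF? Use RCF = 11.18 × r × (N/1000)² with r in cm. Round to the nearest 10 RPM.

N ≈ 6500 RPM

RCF = 11.18 × r × (N/1000)²
7,180 = 11.18 × 15.2 × (N/1000)²
(N/1000)² = 7,180 / 169.936 = 42.2512
N = 1000 × √42.2512 ≈ 6,500.1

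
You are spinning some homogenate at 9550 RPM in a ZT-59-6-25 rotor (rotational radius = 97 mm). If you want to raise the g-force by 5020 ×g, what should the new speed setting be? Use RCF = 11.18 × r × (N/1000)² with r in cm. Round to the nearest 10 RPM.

N₂ ≈ 11730 RPM

r = 97 mm = 9.7 cm
Current RCF = 11.18 × 9.7 × (9.55)² = 11.18 × 9.7 × 91.2025 ≈ 9,890.5 × g
Target RCF = 9,890.5 + 5,020 = 14,910.5 × g
(N/1000)² = 14,910.5 / 108.446 = 137.4924
N = 1000 × √137.4924 ≈ 11,725.7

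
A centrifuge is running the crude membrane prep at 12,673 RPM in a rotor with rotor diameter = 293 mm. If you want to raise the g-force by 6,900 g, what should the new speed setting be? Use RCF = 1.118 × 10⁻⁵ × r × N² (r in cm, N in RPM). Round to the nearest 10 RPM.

r = 293 mm / 2 = 146.5 mm = 14.65 cm
Current RCF = 1.118 × 10⁻⁵ × 14.65 × (12673)² = 1.118 × 10⁻⁵ × 14.65 × 160,604,929 ≈ 26,305 × g
Target RCF = 26,305 + 6,900 = 33,205 × g
N² = 33,205 / (16.3787 × 10⁻⁵) = 202,732,818
N ≈ √202,732,818 ≈ 14,238.4

14240 RPM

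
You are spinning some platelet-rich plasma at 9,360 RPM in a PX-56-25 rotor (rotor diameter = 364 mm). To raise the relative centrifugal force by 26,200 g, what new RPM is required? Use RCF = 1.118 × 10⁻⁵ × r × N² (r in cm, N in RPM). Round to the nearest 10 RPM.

≈ 14710 RPM

r = 364 mm / 2 = 182 mm = 18.2 cm
Current RCF = 1.118 × 10⁻⁵ × 18.2 × (9360)² = 1.118 × 10⁻⁵ × 18.2 × 87,609,600 ≈ 17,826.5 × g
Target RCF = 17,826.5 + 26,200 = 44,026.5 × g
N² = 44,026.5 / (20.3476 × 10⁻⁵) = 216,371,955
N ≈ √216,371,955 ≈ 14,709.6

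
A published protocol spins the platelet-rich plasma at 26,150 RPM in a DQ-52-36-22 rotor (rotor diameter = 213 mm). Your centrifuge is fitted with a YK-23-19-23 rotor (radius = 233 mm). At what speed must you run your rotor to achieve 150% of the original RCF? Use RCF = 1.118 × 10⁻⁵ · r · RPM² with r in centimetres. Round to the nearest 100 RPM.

Original rotor: r = 213 mm / 2 = 106.5 mm = 10.65 cm
RCF_original = 1.118 × 10⁻⁵ × 10.65 × (26150)² = 1.118 × 10⁻⁵ × 10.65 × 683,822,500 ≈ 81,420.7 × g
Target RCF = 1.5 × 81,420.7 ≈ 122,131 × g
Your rotor: r = 233 mm = 23.3 cm
122,131 = 1.118 × 10⁻⁵ × 23.3 × N²
N² = 122,131 / (26.0494 × 10⁻⁵) = 468,843,812
N ≈ √468,843,812 ≈ 21,652.8

21700 RPM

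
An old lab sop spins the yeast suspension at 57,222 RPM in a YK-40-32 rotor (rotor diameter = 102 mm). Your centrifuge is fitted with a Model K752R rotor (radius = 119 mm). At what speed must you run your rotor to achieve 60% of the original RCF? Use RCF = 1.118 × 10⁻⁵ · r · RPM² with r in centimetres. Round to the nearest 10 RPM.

Original rotor: r = 102 mm / 2 = 51 mm = 5.1 cm
RCF_original = 1.118 × 10⁻⁵ × 5.1 × (57222)² = 1.118 × 10⁻⁵ × 5.1 × 3,274,357,284 ≈ 186,697.3 × g
Target RCF = 0.6 × 186,697.3 ≈ 112,018.4 × g
Your rotor: r = 119 mm = 11.9 cm
112,018.4 = 1.118 × 10⁻⁵ × 11.9 × N²
N² = 112,018.4 / (13.3042 × 10⁻⁵) = 841,977,721
N ≈ √841,977,721 ≈ 29,016.9

29020 RPM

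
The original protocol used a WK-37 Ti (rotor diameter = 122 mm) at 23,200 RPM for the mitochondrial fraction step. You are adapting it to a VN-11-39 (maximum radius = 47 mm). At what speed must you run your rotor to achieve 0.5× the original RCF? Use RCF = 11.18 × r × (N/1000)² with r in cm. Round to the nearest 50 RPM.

18700 RPM

Original rotor: r = 122 mm / 2 = 61 mm = 6.1 cm
RCF_original = 11.18 × 6.1 × (23.2)² = 11.18 × 6.1 × 538.24 ≈ 36,706.9 × g
Target RCF = 0.5 × 36,706.9 ≈ 18,353.5 × g
Your rotor: r = 47 mm = 4.7 cm
18,353.5 = 11.18 × 4.7 × (N/1000)²
(N/1000)² = 18,353.5 / 52.546 = 349.2844
N = 1000 × √349.2844 ≈ 18,689.2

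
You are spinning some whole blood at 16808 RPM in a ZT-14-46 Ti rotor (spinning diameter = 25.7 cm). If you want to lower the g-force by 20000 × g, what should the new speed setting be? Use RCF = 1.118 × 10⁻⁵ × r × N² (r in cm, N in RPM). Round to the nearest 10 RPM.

≈ 11970 RPM

r = 25.7 / 2 = 12.85 cm
Current RCF = 1.118 × 10⁻⁵ × 12.85 × (16808)² = 1.118 × 10⁻⁵ × 12.85 × 282,508,864 ≈ 40,586.1 × g
Target RCF = 40,586.1 − 20,000 = 20,586.1 × g
N² = 20,586.1 / (14.3663 × 10⁻⁵) = 143,294,376
N ≈ √143,294,376 ≈ 11,970.6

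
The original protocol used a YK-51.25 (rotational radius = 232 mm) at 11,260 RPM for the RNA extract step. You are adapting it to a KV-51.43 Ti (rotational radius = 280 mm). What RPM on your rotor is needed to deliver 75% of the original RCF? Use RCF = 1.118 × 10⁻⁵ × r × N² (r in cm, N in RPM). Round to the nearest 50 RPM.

Original rotor: r = 232 mm = 23.2 cm
RCF_original = 1.118 × 10⁻⁵ × 23.2 × (11260)² = 1.118 × 10⁻⁵ × 23.2 × 126,787,600 ≈ 32,885.7 × g
Target RCF = 0.75 × 32,885.7 ≈ 24,664.3 × g
Your rotor: r = 280 mm = 28.0 cm
24,664.3 = 1.118 × 10⁻⁵ × 28 × N²
N² = 24,664.3 / (31.304 × 10⁻⁵) = 78,789,612
N ≈ √78,789,612 ≈ 8,876.4

8900 RPM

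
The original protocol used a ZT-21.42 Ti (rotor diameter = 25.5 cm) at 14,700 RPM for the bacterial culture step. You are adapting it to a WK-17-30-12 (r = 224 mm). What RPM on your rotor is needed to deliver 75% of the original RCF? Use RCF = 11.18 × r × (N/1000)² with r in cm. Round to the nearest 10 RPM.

≈ 9600 RPM

Original rotor: r = 25.5 / 2 = 12.75 cm
RCF = 11.18 × r × (N/1000)²
RCF_original = 11.18 × 12.75 × (14.7)² = 11.18 × 12.75 × 216.09 ≈ 30,802.5 × g
Target RCF = 0.75 × 30,802.5 ≈ 23,101.9 × g
Your rotor: r = 224 mm = 22.4 cm
23,101.9 = 11.18 × 22.4 × (N/1000)²
(N/1000)² = 23,101.9 / 250.432 = 92.2482
N = 1000 × √92.2482 ≈ 9,604.6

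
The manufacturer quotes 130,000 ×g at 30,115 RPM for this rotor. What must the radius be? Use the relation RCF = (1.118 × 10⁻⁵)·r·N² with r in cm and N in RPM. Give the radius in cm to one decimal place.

r ≈ 12.8 cm

130000 = 1.118 × 10⁻⁵ × r × (30115)²
r = 130000 / (1.118 × 10⁻⁵ × 906,913,225) = 130000 / 10139.29 ≈ 12.821 cm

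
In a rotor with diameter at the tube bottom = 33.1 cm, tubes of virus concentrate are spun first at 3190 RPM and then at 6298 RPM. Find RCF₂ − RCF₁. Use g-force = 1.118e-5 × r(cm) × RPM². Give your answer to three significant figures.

5460 ×g

r = 33.1 / 2 = 16.55 cm
RCF₁ = 1.118 × 10⁻⁵ × 16.55 × (3190)² = 1.118 × 10⁻⁵ × 16.55 × 10,176,100 ≈ 1,882.9 × g
RCF₂ = 1.118 × 10⁻⁵ × 16.55 × (6298)² = 1.118 × 10⁻⁵ × 16.55 × 39,664,804 ≈ 7,339.1 × g
Increase = 7,339.1 − 1,882.9 = 5,456.2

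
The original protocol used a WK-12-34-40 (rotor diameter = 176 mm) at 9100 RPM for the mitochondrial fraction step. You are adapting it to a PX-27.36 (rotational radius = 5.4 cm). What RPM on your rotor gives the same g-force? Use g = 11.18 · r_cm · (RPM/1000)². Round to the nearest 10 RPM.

Original rotor: r = 176 mm / 2 = 88 mm = 8.8 cm
RCF_original = 11.18 × 8.8 × (9.1)² = 11.18 × 8.8 × 82.81 ≈ 8,147.2 × g
8,147.2 = 11.18 × 5.4 × (N/1000)²
(N/1000)² = 8,147.2 / 60.372 = 134.95
N = 1000 × √134.95 ≈ 11,616.8

≈ 11620 RPM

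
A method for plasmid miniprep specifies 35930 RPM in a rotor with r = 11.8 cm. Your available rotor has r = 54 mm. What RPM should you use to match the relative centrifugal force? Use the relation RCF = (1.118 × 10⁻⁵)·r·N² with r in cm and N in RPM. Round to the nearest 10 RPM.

≈ 53110 RPM

RCF_original = 1.118 × 10⁻⁵ × 11.8 × (35930)² = 1.118 × 10⁻⁵ × 11.8 × 1,290,964,900 ≈ 170,309.3 × g
Your rotor: r = 54 mm = 5.4 cm
170,309.3 = 1.118 × 10⁻⁵ × 5.4 × N²
N² = 170,309.3 / (6.0372 × 10⁻⁵) = 2,820,998,145
N ≈ √2,820,998,145 ≈ 53,113.1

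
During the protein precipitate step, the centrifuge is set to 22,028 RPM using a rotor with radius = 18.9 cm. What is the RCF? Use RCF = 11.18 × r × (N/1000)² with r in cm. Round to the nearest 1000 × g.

≈ 103000 g

RCF = 11.18 × 18.9 × (22.028)² = 11.18 × 18.9 × 485.232784 ≈ 102,530.7 × g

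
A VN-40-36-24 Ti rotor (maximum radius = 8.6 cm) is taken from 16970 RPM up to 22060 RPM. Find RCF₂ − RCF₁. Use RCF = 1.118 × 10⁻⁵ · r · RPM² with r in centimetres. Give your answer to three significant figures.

RCF₁ = 1.118 × 10⁻⁵ × 8.6 × (16970)² = 1.118 × 10⁻⁵ × 8.6 × 287,980,900 ≈ 27,688.8 × g
RCF₂ = 1.118 × 10⁻⁵ × 8.6 × (22060)² = 1.118 × 10⁻⁵ × 8.6 × 486,643,600 ≈ 46,789.8 × g
Increase = 46,789.8 − 27,688.8 = 19,101

19100 g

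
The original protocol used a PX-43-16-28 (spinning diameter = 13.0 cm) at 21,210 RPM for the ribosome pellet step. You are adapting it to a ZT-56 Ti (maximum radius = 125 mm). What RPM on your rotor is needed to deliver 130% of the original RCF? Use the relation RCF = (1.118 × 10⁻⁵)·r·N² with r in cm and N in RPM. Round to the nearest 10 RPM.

≈ 17440 RPM

Original rotor: r = 13.0 / 2 = 6.5 cm
RCF_original = 1.118 × 10⁻⁵ × 6.5 × (21210)² = 1.118 × 10⁻⁵ × 6.5 × 449,864,100 ≈ 32,691.6 × g
Target RCF = 1.3 × 32,691.6 ≈ 42,499.1 × g
Your rotor: r = 125 mm = 12.5 cm
42,499.1 = 1.118 × 10⁻⁵ × 12.5 × N²
N² = 42,499.1 / (13.975 × 10⁻⁵) = 304,108,050
N ≈ √304,108,050 ≈ 17,438.7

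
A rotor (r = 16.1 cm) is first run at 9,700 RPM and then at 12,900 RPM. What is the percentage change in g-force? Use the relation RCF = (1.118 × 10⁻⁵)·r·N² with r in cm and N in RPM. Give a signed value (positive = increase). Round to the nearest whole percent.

RCF ∝ N², so the ratio is (12900/9700)² = (1.329897)² = 1.7686.
Change = 1.7686 − 1 = +0.7686 → +76.9%.

+77%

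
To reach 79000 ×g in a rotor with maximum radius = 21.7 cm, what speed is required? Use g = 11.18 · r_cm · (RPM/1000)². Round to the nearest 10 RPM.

79,000 = 11.18 × 21.7 × (N/1000)²
(N/1000)² = 79,000 / 242.606 = 325.6309
N = 1000 × √325.6309 ≈ 18,045.2

≈ 18050 RPM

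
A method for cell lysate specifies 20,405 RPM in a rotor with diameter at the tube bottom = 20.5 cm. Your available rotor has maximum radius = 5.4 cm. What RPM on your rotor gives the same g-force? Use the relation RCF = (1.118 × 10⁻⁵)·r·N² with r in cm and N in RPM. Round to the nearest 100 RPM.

28100 RPM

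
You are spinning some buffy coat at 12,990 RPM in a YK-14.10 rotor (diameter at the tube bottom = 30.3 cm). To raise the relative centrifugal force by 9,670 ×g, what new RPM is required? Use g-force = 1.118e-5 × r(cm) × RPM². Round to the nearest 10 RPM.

r = 30.3 / 2 = 15.15 cm
Current RCF = 1.118 × 10⁻⁵ × 15.15 × (12990)² = 1.118 × 10⁻⁵ × 15.15 × 168,740,100 ≈ 28,580.7 × g
Target RCF = 28,580.7 + 9,670 = 38,250.7 × g
N² = 38,250.7 / (16.9377 × 10⁻⁵) = 225,831,724
N ≈ √225,831,724 ≈ 15,027.7

N₂ ≈ 15030 RPM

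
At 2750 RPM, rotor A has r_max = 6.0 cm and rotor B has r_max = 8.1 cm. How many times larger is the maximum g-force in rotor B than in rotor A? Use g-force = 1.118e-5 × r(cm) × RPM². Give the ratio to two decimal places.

At fixed N, RCF ∝ r, so RCF_B/RCF_A = r_B/r_A = 8.1 / 6.0 = 1.3500.

1.35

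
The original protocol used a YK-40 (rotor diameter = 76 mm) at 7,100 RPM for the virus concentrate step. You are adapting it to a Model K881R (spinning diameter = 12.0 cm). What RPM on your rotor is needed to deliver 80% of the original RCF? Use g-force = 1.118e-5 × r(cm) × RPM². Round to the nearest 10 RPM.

Original rotor: r = 76 mm / 2 = 38 mm = 3.8 cm
RCF_original = 1.118 × 10⁻⁵ × 3.8 × (7100)² = 1.118 × 10⁻⁵ × 3.8 × 50,410,000 ≈ 2,141.6 × g
Target RCF = 0.8 × 2,141.6 ≈ 1,713.3 × g
Your rotor: r = 12.0 / 2 = 6 cm
1,713.3 = 1.118 × 10⁻⁵ × 6 × N²
N² = 1,713.3 / (6.708 × 10⁻⁵) = 25,541,145
N ≈ √25,541,145 ≈ 5,053.8

5050 RPM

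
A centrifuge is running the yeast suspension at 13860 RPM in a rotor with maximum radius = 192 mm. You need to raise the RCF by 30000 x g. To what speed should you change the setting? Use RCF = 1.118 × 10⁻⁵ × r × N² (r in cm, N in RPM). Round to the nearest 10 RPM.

r = 192 mm = 19.2 cm
Current RCF = 1.118 × 10⁻⁵ × 19.2 × (13860)² = 1.118 × 10⁻⁵ × 19.2 × 192,099,600 ≈ 41,235.3 × g
Target RCF = 41,235.3 + 30,000 = 71,235.3 × g
N² = 71,235.3 / (21.4656 × 10⁻⁵) = 331,857,949
N ≈ √331,857,949 ≈ 18,217.0

≈ 18220 RPM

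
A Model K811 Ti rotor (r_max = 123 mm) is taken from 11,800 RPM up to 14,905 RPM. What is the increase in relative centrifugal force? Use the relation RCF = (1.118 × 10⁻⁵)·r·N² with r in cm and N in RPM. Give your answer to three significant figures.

≈ 11400 g

r = 123 mm = 12.3 cm
RCF₁ = 1.118 × 10⁻⁵ × 12.3 × (11800)² = 1.118 × 10⁻⁵ × 12.3 × 139,240,000 ≈ 19,147.4 × g
RCF₂ = 1.118 × 10⁻⁵ × 12.3 × (14905)² = 1.118 × 10⁻⁵ × 12.3 × 222,159,025 ≈ 30,550 × g
Increase = 30,550 − 19,147.4 = 11,402.6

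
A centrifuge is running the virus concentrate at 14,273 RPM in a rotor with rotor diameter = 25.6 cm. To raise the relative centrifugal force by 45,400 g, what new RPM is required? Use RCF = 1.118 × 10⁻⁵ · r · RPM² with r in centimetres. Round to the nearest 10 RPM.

N₂ ≈ 22820 RPM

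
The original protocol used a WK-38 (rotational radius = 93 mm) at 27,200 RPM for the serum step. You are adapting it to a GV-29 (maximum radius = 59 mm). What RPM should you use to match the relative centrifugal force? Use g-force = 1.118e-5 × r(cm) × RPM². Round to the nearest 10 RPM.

≈ 34150 RPM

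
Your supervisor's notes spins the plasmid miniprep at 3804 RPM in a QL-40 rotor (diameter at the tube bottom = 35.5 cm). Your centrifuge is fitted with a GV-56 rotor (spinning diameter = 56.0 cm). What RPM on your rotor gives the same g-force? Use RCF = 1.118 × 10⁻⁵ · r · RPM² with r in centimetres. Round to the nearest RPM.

3029 RPM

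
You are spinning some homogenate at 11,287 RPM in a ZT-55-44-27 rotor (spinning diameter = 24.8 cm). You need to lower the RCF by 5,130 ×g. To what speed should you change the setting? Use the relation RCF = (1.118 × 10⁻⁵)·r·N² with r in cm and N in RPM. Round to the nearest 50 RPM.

r = 24.8 / 2 = 12.4 cm
Current RCF = 1.118 × 10⁻⁵ × 12.4 × (11287)² = 1.118 × 10⁻⁵ × 12.4 × 127,396,369 ≈ 17,661.2 × g
Target RCF = 17,661.2 − 5,130 = 12,531.2 × g
N² = 12,531.2 / (13.8632 × 10⁻⁵) = 90,391,829
N ≈ √90,391,829 ≈ 9,507.5

≈ 9500 RPM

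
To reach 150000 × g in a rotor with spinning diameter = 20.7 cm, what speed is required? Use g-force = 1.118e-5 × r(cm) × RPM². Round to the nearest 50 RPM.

r = 20.7 / 2 = 10.35 cm
RCF = 1.118 × 10⁻⁵ × r × N²
150,000 = 1.118 × 10⁻⁵ × 10.35 × N²
N² = 150,000 / (11.5713 × 10⁻⁵) = 1,296,310,700
N ≈ √1,296,310,700 ≈ 36,004.3

N ≈ 36000 RPM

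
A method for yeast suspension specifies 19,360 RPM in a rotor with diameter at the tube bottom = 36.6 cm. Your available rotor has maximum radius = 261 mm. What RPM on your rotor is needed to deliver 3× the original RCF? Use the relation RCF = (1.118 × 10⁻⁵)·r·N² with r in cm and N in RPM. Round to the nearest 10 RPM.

Original rotor: r = 36.6 / 2 = 18.3 cm
RCF_original = 1.118 × 10⁻⁵ × 18.3 × (19360)² = 1.118 × 10⁻⁵ × 18.3 × 374,809,600 ≈ 76,683.8 × g
Target RCF = 3 × 76,683.8 ≈ 230,051.4 × g
Your rotor: r = 261 mm = 26.1 cm
230,051.4 = 1.118 × 10⁻⁵ × 26.1 × N²
N² = 230,051.4 / (29.1798 × 10⁻⁵) = 788,392,655
N ≈ √788,392,655 ≈ 28,078.3

28080 RPM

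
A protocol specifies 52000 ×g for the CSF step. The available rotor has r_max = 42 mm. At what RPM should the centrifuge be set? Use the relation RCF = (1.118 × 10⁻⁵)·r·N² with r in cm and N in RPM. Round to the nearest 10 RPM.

r = 42 mm = 4.2 cm
RCF = 1.118 × 10⁻⁵ × r × N²
52,000 = 1.118 × 10⁻⁵ × 4.2 × N²
N² = 52,000 / (4.6956 × 10⁻⁵) = 1,107,419,712
N ≈ √1,107,419,712 ≈ 33,277.9

N ≈ 33280 RPM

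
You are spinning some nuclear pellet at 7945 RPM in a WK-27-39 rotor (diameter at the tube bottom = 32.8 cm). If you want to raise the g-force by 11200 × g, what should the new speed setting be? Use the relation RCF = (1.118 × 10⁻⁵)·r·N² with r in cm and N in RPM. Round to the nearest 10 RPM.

r = 32.8 / 2 = 16.4 cm
Current RCF = 1.118 × 10⁻⁵ × 16.4 × (7945)² = 1.118 × 10⁻⁵ × 16.4 × 63,123,025 ≈ 11,573.7 × g
Target RCF = 11,573.7 + 11,200 = 22,773.7 × g
N² = 22,773.7 / (18.3352 × 10⁻⁵) = 124,207,535
N ≈ √124,207,535 ≈ 11,144.8

N₂ ≈ 11140 RPM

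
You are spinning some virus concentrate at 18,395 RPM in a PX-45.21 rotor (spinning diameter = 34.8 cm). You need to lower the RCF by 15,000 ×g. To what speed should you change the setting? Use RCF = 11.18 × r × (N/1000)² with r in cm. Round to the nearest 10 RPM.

≈ 16160 RPM

r = 34.8 / 2 = 17.4 cm
Current RCF = 11.18 × 17.4 × (18.395)² = 11.18 × 17.4 × 338.376025 ≈ 65,825 × g
Target RCF = 65,825 − 15,000 = 50,825 × g
(N/1000)² = 50,825 / 194.532 = 261.2681
N = 1000 × √261.2681 ≈ 16,163.8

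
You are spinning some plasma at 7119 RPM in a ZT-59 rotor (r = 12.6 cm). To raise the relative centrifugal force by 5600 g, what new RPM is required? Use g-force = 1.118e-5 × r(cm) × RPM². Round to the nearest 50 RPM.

Current RCF = 1.118 × 10⁻⁵ × 12.6 × (7119)² = 1.118 × 10⁻⁵ × 12.6 × 50,680,161 ≈ 7,139.2 × g
Target RCF = 7,139.2 + 5,600 = 12,739.2 × g
N² = 12,739.2 / (14.0868 × 10⁻⁵) = 90,433,597
N ≈ √90,433,597 ≈ 9,509.7

9500 RPM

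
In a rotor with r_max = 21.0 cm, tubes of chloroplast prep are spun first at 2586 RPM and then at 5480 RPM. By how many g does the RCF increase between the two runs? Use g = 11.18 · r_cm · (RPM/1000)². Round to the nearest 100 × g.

5500 g

RCF₁ = 11.18 × 21 × (2.586)² = 11.18 × 21 × 6.687396 ≈ 1,570.1 × g
RCF₂ = 11.18 × 21 × (5.48)² = 11.18 × 21 × 30.0304 ≈ 7,050.5 × g
Increase = 7,050.5 − 1,570.1 = 5,480.4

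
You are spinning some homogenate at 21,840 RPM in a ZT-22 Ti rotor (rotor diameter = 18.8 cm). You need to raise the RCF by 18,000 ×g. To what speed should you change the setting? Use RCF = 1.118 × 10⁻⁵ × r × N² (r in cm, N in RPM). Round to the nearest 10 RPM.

r = 18.8 / 2 = 9.4 cm
Current RCF = 1.118 × 10⁻⁵ × 9.4 × (21840)² = 1.118 × 10⁻⁵ × 9.4 × 476,985,600 ≈ 50,127.4 × g
Target RCF = 50,127.4 + 18,000 = 68,127.4 × g
N² = 68,127.4 / (10.5092 × 10⁻⁵) = 648,264,378
N ≈ √648,264,378 ≈ 25,461.0

25460 RPM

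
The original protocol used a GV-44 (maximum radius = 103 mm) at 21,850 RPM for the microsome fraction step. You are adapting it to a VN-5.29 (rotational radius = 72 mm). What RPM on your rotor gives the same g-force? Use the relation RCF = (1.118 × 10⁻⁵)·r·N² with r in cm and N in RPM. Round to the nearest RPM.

Original rotor: r = 103 mm = 10.3 cm
RCF = 1.118 × 10⁻⁵ × r × N²
RCF_original = 1.118 × 10⁻⁵ × 10.3 × (21850)² = 1.118 × 10⁻⁵ × 10.3 × 477,422,500 ≈ 54,977.1 × g
Your rotor: r = 72 mm = 7.2 cm
54,977.1 = 1.118 × 10⁻⁵ × 7.2 × N²
N² = 54,977.1 / (8.0496 × 10⁻⁵) = 682,979,278
N ≈ √682,979,278 ≈ 26,133.9

26134 RPM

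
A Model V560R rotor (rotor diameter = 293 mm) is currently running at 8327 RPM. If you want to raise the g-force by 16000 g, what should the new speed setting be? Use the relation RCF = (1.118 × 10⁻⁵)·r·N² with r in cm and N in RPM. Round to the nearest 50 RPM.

≈ 12900 RPM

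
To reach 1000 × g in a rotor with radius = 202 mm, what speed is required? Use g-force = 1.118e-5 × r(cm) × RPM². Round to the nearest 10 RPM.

r = 202 mm = 20.2 cm
1,000 = 1.118 × 10⁻⁵ × 20.2 × N²
N² = 1,000 / (22.5836 × 10⁻⁵) = 4,427,992
N ≈ √4,427,992 ≈ 2,104.3

N ≈ 2100 RPM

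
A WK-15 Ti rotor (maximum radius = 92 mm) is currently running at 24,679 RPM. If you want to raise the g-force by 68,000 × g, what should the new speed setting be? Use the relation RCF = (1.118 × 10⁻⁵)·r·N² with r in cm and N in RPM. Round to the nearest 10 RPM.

r = 92 mm = 9.2 cm
Current RCF = 1.118 × 10⁻⁵ × 9.2 × (24679)² = 1.118 × 10⁻⁵ × 9.2 × 609,053,041 ≈ 62,644.8 × g
Target RCF = 62,644.8 + 68,000 = 130,644.8 × g
N² = 130,644.8 / (10.2856 × 10⁻⁵) = 1,270,171,891
N ≈ √1,270,171,891 ≈ 35,639.5

N₂ ≈ 35640 RPM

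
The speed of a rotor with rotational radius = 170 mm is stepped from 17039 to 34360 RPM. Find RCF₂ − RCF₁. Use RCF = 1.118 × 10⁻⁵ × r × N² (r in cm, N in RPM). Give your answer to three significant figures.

≈ 169000 x g

r = 170 mm = 17.0 cm
RCF₁ = 1.118 × 10⁻⁵ × 17 × (17039)² = 1.118 × 10⁻⁵ × 17 × 290,327,521 ≈ 55,179.6 × g
RCF₂ = 1.118 × 10⁻⁵ × 17 × (34360)² = 1.118 × 10⁻⁵ × 17 × 1,180,609,600 ≈ 224,386.7 × g
Increase = 224,386.7 − 55,179.6 = 169,207.1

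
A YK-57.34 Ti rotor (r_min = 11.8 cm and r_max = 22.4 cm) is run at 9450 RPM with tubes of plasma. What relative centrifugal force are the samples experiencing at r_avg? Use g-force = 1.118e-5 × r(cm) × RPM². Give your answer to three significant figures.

r_avg = (11.8 + 22.4) / 2 = 17.1 cm
RCF = 1.118 × 10⁻⁵ × 17.1 × (9450)² = 1.118 × 10⁻⁵ × 17.1 × 89,302,500 ≈ 17,072.7 × g

RCF ≈ 17100 × g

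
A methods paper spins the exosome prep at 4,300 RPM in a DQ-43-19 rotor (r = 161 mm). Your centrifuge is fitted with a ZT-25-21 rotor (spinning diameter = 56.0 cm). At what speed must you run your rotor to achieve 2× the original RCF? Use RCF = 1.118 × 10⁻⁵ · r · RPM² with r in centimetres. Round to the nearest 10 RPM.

Original rotor: r = 161 mm = 16.1 cm
RCF_original = 1.118 × 10⁻⁵ × 16.1 × (4300)² = 1.118 × 10⁻⁵ × 16.1 × 18,490,000 ≈ 3,328.2 × g
Target RCF = 2 × 3,328.2 ≈ 6,656.4 × g
Your rotor: r = 56.0 / 2 = 28 cm
6,656.4 = 1.118 × 10⁻⁵ × 28 × N²
N² = 6,656.4 / (31.304 × 10⁻⁵) = 21,263,736
N ≈ √21,263,736 ≈ 4,611.3

4610 RPM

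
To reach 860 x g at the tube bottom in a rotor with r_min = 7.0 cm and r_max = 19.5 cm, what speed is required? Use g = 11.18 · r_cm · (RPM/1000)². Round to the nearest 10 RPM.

1990 RPM

Use r_max = 19.5 cm.
RCF = 11.18 × r × (N/1000)²
860 = 11.18 × 19.5 × (N/1000)²
(N/1000)² = 860 / 218.01 = 3.944773
N = 1000 × √3.944773 ≈ 1,986.1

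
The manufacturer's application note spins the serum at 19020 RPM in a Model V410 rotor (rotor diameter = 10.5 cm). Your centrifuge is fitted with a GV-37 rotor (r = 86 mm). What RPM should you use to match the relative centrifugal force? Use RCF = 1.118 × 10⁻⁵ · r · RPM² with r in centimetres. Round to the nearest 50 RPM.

Original rotor: r = 10.5 / 2 = 5.25 cm
RCF = 1.118 × 10⁻⁵ × r × N²
RCF_original = 1.118 × 10⁻⁵ × 5.25 × (19020)² = 1.118 × 10⁻⁵ × 5.25 × 361,760,400 ≈ 21,233.5 × g
Your rotor: r = 86 mm = 8.6 cm
21,233.5 = 1.118 × 10⁻⁵ × 8.6 × N²
N² = 21,233.5 / (9.6148 × 10⁻⁵) = 220,841,827
N ≈ √220,841,827 ≈ 14,860.7

≈ 14850 RPM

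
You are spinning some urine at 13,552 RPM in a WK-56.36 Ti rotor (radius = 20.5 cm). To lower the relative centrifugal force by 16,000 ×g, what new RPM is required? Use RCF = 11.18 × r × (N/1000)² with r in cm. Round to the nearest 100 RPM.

10700 RPM

Current RCF = 11.18 × 20.5 × (13.552)² = 11.18 × 20.5 × 183.656704 ≈ 42,092.3 × g
Target RCF = 42,092.3 − 16,000 = 26,092.3 × g
(N/1000)² = 26,092.3 / 229.19 = 113.8457
N = 1000 × √113.8457 ≈ 10,669.9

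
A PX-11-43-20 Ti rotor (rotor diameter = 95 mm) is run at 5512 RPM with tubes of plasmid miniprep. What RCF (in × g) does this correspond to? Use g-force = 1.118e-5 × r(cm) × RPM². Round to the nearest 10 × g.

RCF ≈ 1610 × g

r = 95 mm / 2 = 47.5 mm = 4.75 cm
RCF = 1.118 × 10⁻⁵ × 4.75 × (5512)² = 1.118 × 10⁻⁵ × 4.75 × 30,382,144 ≈ 1,613.4 × g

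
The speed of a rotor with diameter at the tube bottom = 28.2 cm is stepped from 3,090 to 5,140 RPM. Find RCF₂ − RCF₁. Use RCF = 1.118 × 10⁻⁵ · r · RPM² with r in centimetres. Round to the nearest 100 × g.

2700 g

r = 28.2 / 2 = 14.1 cm
RCF₁ = 1.118 × 10⁻⁵ × 14.1 × (3090)² = 1.118 × 10⁻⁵ × 14.1 × 9,548,100 ≈ 1,505.1 × g
RCF₂ = 1.118 × 10⁻⁵ × 14.1 × (5140)² = 1.118 × 10⁻⁵ × 14.1 × 26,419,600 ≈ 4,164.7 × g
Increase = 4,164.7 − 1,505.1 = 2,659.6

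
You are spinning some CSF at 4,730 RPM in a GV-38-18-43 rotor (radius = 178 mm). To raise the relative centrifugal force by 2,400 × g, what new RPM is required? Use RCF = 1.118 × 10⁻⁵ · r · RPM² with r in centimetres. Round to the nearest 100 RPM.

≈ 5900 RPM

r = 178 mm = 17.8 cm
Current RCF = 1.118 × 10⁻⁵ × 17.8 × (4730)² = 1.118 × 10⁻⁵ × 17.8 × 22,372,900 ≈ 4,452.3 × g
Target RCF = 4,452.3 + 2,400 = 6,852.3 × g
N² = 6,852.3 / (19.9004 × 10⁻⁵) = 34,432,976
N ≈ √34,432,976 ≈ 5,868.0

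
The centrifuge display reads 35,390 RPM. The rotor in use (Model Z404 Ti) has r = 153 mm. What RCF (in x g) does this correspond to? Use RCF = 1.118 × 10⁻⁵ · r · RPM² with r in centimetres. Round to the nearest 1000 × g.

r = 153 mm = 15.3 cm
RCF = 1.118 × 10⁻⁵ × 15.3 × (35390)² = 1.118 × 10⁻⁵ × 15.3 × 1,252,452,100 ≈ 214,236.9 × g

214000 x g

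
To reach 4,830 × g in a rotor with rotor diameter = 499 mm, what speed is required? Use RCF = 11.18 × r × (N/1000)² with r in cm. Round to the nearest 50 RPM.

4150 RPM

r = 499 mm / 2 = 249.5 mm = 24.95 cm
4,830 = 11.18 × 24.95 × (N/1000)²
(N/1000)² = 4,830 / 278.941 = 17.31549
N = 1000 × √17.31549 ≈ 4,161.2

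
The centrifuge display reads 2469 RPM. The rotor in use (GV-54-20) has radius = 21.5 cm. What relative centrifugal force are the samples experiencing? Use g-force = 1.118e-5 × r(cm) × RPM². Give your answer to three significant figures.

RCF = 1.118 × 10⁻⁵ × r × N²
RCF = 1.118 × 10⁻⁵ × 21.5 × (2469)² = 1.118 × 10⁻⁵ × 21.5 × 6,095,961 ≈ 1,465.3 × g

≈ 1470 x g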